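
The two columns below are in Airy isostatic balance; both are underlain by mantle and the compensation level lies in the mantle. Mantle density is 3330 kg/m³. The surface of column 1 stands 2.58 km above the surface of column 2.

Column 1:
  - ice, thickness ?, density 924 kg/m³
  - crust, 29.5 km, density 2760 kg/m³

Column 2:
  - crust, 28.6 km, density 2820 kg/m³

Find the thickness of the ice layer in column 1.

2.64 km

Take the compensation level at the base of the deeper column (depth z_c below the surface of column 1) and equate Σ ρ_i t_i down to z_c; mantle fills any gap and the z_c terms cancel.
Column 1: x×924 + 29.5×2760 + (z_c − 29.5 − x)×3330
Column 2: 2.58×0 + 28.6×2820 + (z_c − 2.58 − 28.6)×3330
The z_c×3330 term appears on both sides and cancels. Collect the known terms of each column as K = Σ(ρt)_known − 3330 × (depth of known layers): K_1 = 81420 − 3330×29.5 = −16815; K_2 = 80652 − 3330×(2.58 + 28.6) = −23177.4.
Balance: K_1 − x×(3330 − 924) = K_2, so x = (K_1 − K_2)/(3330 − 924) = 6362.4/2406 = 2.64 km.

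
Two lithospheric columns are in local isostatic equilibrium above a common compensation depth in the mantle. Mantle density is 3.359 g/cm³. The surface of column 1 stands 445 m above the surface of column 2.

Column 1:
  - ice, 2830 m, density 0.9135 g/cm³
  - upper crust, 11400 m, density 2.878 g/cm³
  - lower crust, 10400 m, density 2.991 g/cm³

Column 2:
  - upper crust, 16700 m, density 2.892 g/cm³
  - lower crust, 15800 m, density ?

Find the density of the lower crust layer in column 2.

Take the compensation level at the base of the deeper column (depth z_c below the surface of column 1) and equate Σ ρ_i t_i down to z_c; mantle fills any gap and the z_c terms cancel.
Column 1: 2830×0.9135 + 11400×2.878 + 10400×2.991 + (z_c − 24630)×3.359
Column 2: 445×0 + 16700×2.892 + 15800×ρ + (z_c − 445 − 32500)×3.359
The z_c×3.359 term appears on both sides and cancels. Collect the known terms of each column as K = Σ(ρt)_known − 3.359 × (depth of known layers): K_1 = 66500.805 − 3.359×24630 = −16231.365; K_2 = 48296.4 − 3.359×(445 + 32500) = −62365.855.
Balance: K_1 = K_2 + 15800×ρ, so ρ = (K_1 − K_2)/15800 = 46134.5/15800 = 2.92 g/cm³.

2.92 g/cm³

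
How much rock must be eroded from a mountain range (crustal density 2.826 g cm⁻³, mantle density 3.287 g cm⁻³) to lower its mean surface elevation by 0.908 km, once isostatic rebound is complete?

Net drop Δ = e − u = e − e ρ_c/ρ_m = e (ρ_m − ρ_c)/ρ_m.
e = Δ ρ_m/(ρ_m − ρ_c) = 0.908 km × 3.287/0.461 = 6.47 km.

6.47 km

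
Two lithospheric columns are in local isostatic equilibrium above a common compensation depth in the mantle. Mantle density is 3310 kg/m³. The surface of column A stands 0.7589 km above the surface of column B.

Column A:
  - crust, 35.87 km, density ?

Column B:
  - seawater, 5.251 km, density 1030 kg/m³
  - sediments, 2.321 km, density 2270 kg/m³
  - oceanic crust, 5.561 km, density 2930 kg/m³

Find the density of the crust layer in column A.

2780 kg/m³

Take the compensation level at the base of the deeper column (depth z_c below the surface of column A) and equate Σ ρ_i t_i down to z_c; mantle fills any gap and the z_c terms cancel.
Column A: 35.87×ρ + (z_c − 35.87)×3310
Column B: 0.7589×0 + 5.251×1030 + 2.321×2270 + 5.561×2930 + (z_c − 0.7589 − 13.133)×3310
The z_c×3310 term appears on both sides and cancels. Collect the known terms of each column as K = Σ(ρt)_known − 3310 × (depth of known layers): K_A = 0 − 3310×35.87 = −118729.7; K_B = 26970.93 − 3310×(0.7589 + 13.133) = −19011.259.
Balance: K_A + 35.87×ρ = K_B, so ρ = (K_B − K_A)/35.87 = 99718.4/35.87 = 2780 kg/m³.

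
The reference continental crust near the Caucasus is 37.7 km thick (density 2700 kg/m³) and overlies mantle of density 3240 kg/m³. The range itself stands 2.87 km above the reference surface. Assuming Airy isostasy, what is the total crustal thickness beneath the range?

54.9 km

Root depth r = h ρ_c / (ρ_m − ρ_c) = 2.87 km × 2700 / 540 = 14.35 km.
Total thickness = T + h + r = 37.7 km + 2.87 km + 14.35 km = 54.9 km.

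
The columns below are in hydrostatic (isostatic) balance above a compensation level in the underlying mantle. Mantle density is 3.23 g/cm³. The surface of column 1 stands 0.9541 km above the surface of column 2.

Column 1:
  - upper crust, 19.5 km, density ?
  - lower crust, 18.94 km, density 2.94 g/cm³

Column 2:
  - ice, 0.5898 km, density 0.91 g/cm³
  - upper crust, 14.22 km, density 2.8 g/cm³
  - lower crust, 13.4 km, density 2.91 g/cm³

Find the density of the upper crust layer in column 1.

2.75 g/cm³

Take the compensation level at the base of the deeper column (depth z_c below the surface of column 1) and equate Σ ρ_i t_i down to z_c; mantle fills any gap and the z_c terms cancel.
Column 1: 19.5×ρ + 18.94×2.94 + (z_c − 38.44)×3.23
Column 2: 0.9541×0 + 0.5898×0.91 + 14.22×2.8 + 13.4×2.91 + (z_c − 0.9541 − 28.2098)×3.23
The z_c×3.23 term appears on both sides and cancels. Collect the known terms of each column as K = Σ(ρt)_known − 3.23 × (depth of known layers): K_1 = 55.6836 − 3.23×38.44 = −68.4776; K_2 = 79.346718 − 3.23×(0.9541 + 28.2098) = −14.852679.
Balance: K_1 + 19.5×ρ = K_2, so ρ = (K_2 − K_1)/19.5 = 53.6249/19.5 = 2.75 g/cm³.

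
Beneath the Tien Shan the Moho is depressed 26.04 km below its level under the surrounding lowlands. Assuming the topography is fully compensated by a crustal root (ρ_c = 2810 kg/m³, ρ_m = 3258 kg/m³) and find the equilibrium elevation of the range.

4.15 km

Equating mass per unit area of the two columns: ρ_c h = (ρ_m − ρ_c) r.
h = r (ρ_m − ρ_c) / ρ_c = 26.04 km × (3258 − 2810) / 2810 = 4.15 km.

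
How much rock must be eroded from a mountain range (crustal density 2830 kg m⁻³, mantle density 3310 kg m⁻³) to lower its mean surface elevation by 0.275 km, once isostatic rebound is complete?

Net drop Δ = e − u = e − e ρ_c/ρ_m = e (ρ_m − ρ_c)/ρ_m.
e = Δ ρ_m/(ρ_m − ρ_c) = 0.275 km × 3310/480 = 1.9 km.

1.9 km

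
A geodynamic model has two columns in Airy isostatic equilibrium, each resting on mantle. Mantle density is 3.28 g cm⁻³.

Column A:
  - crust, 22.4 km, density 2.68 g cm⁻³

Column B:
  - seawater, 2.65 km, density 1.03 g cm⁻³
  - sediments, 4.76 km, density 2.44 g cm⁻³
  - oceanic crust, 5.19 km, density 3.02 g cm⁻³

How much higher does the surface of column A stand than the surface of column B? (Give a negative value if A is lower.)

0.649 km

For any compensation level in the mantle, the mantle terms cancel and isostasy reduces to e = (Σt_A − Σt_B) − (Σ(ρt)_A − Σ(ρt)_B) / ρ_m.
Σt_A = 22.4 km; Σt_B = 12.6 km; Σ(ρt)_A = 60.032; Σ(ρt)_B = 30.0177 (in km·g cm⁻³).
e = (22.4 − 12.6) − (60.032 − 30.0177) / 3.28 = 0.649 km.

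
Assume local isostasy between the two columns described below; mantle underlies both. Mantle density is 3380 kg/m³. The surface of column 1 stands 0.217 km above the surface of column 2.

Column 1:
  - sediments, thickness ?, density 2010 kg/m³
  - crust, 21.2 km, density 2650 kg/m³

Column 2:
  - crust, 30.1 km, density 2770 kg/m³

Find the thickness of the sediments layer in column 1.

Take the compensation level at the base of the deeper column (depth z_c below the surface of column 1) and equate Σ ρ_i t_i down to z_c; mantle fills any gap and the z_c terms cancel.
Column 1: x×2010 + 21.2×2650 + (z_c − 21.2 − x)×3380
Column 2: 0.217×0 + 30.1×2770 + (z_c − 0.217 − 30.1)×3380
The z_c×3380 term appears on both sides and cancels. Collect the known terms of each column as K = Σ(ρt)_known − 3380 × (depth of known layers): K_1 = 56180 − 3380×21.2 = −15476; K_2 = 83377 − 3380×(0.217 + 30.1) = −19094.46.
Balance: K_1 − x×(3380 − 2010) = K_2, so x = (K_1 − K_2)/(3380 − 2010) = 3618.46/1370 = 2.64 km.

2.64 km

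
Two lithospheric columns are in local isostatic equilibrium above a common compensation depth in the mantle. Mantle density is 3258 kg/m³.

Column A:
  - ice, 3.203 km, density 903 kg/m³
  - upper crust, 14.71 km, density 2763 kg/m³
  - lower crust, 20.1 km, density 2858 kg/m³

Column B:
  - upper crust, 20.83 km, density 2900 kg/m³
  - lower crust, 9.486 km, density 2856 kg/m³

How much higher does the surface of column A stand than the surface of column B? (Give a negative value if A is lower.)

3.56 km

For any compensation level in the mantle, the mantle terms cancel and isostasy reduces to e = (Σt_A − Σt_B) − (Σ(ρt)_A − Σ(ρt)_B) / ρ_m.
Σt_A = 38.013 km; Σt_B = 30.316 km; Σ(ρt)_A = 100981.839; Σ(ρt)_B = 87499.016 (in km·kg/m³).
e = (38.013 − 30.316) − (100981.839 − 87499.016) / 3258 = 3.56 km.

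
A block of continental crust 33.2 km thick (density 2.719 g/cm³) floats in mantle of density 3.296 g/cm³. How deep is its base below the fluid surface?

27.4 km

Draft d = t ρ_obj/ρ_fluid = 33.2 km × 2.719/3.296 = 27.4 km.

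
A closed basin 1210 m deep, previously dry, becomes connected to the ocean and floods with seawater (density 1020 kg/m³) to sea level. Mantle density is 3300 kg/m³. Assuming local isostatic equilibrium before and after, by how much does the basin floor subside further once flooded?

After flooding the water column is d + s deep. Its weight must equal the weight of mantle displaced by the extra subsidence s: (d + s) ρ_w = s ρ_m.
s = d ρ_w / (ρ_m − ρ_w) = 1210 m × 1020/(3300 − 1020) = 541 m.

541 m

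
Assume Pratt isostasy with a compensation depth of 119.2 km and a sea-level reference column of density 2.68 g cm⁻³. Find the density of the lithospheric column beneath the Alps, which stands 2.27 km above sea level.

2.63 g cm⁻³

Pratt balance: ρ_ref D = ρ (D + h).
ρ = ρ_ref D/(D + h) = 2.68 × 119.2 km/(119.2 km + 2.27 km) = 2.63 g cm⁻³.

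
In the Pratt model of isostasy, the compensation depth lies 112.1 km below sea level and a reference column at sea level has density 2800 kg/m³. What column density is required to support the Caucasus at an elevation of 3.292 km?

2720 kg/m³

Pratt balance: ρ_ref D = ρ (D + h).
ρ = ρ_ref D/(D + h) = 2800 × 112.1 km/(112.1 km + 3.292 km) = 2720 kg/m³.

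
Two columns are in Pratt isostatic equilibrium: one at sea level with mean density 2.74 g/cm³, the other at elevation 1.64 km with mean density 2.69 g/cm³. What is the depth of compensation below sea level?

88.2 km

ρ_ref D = ρ (D + h) → D (ρ_ref − ρ) = ρ h.
D = ρ h/(ρ_ref − ρ) = 2.69 × 1.64 km/(2.74 − 2.69) = 88.2 km.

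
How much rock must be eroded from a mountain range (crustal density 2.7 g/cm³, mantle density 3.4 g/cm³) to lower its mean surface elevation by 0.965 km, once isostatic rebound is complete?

Net drop Δ = e − u = e − e ρ_c/ρ_m = e (ρ_m − ρ_c)/ρ_m.
e = Δ ρ_m/(ρ_m − ρ_c) = 0.965 km × 3.4/0.7 = 4.69 km.

4.69 km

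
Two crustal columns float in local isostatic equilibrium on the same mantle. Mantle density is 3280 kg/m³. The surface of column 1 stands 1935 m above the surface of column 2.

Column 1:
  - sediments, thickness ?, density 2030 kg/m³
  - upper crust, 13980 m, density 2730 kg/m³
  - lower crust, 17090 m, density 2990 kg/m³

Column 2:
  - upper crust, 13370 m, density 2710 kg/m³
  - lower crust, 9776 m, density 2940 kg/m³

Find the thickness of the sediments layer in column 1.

3720 m

Take the compensation level at the base of the deeper column (depth z_c below the surface of column 1) and equate Σ ρ_i t_i down to z_c; mantle fills any gap and the z_c terms cancel.
Column 1: x×2030 + 13980×2730 + 17090×2990 + (z_c − 31070 − x)×3280
Column 2: 1935×0 + 13370×2710 + 9776×2940 + (z_c − 1935 − 23146)×3280
The z_c×3280 term appears on both sides and cancels. Collect the known terms of each column as K = Σ(ρt)_known − 3280 × (depth of known layers): K_1 = 89264500 − 3280×31070 = −12645100; K_2 = 64974140 − 3280×(1935 + 23146) = −17291540.
Balance: K_1 − x×(3280 − 2030) = K_2, so x = (K_1 − K_2)/(3280 − 2030) = 4646440/1250 = 3720 m.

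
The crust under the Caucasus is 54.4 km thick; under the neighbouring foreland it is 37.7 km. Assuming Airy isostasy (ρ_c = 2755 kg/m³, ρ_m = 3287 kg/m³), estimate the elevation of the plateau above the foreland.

Excess crust Δ = 54.4 km − 37.7 km = 16.7 km, split between elevation h and root r with h + r = Δ.
Airy balance ρ_c h = (ρ_m − ρ_c) r gives r = h ρ_c/(ρ_m − ρ_c), so h (1 + ρ_c/(ρ_m − ρ_c)) = Δ, i.e. h = Δ (ρ_m − ρ_c)/ρ_m.
h = 16.7 km × 532/3287 = 2.7 km.

2.7 km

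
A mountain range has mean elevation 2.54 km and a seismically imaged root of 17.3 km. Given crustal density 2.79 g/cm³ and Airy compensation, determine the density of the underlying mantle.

3.2 g/cm³

Airy balance: ρ_c h = (ρ_m − ρ_c) r → ρ_m = ρ_c (1 + h/r).
ρ_m = 2.79 × (1 + 2.54 km/17.3 km) = 3.2 g/cm³.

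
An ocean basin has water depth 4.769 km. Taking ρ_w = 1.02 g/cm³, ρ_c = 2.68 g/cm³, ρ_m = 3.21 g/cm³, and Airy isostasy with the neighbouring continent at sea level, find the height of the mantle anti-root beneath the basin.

14.9 km

In Airy isostatic equilibrium: replacing crust with seawater at the top is compensated by replacing crust with mantle at the base: d (ρ_c − ρ_w) = a (ρ_m − ρ_c).
a = d (ρ_c − ρ_w)/(ρ_m − ρ_c) = 4.769 km × 1.66/0.53 = 14.9 km.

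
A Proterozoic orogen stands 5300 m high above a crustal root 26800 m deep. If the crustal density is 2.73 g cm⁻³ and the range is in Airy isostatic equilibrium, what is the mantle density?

Airy balance: ρ_c h = (ρ_m − ρ_c) r → ρ_m = ρ_c (1 + h/r).
ρ_m = 2.73 × (1 + 5300 m/26800 m) = 3.27 g cm⁻³.

3.27 g cm⁻³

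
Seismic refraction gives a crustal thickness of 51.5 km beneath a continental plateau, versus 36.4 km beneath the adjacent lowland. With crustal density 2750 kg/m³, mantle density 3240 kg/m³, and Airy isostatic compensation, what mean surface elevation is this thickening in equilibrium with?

Excess crust Δ = 51.5 km − 36.4 km = 15.1 km, split between elevation h and root r with h + r = Δ.
Airy balance ρ_c h = (ρ_m − ρ_c) r gives r = h ρ_c/(ρ_m − ρ_c), so h (1 + ρ_c/(ρ_m − ρ_c)) = Δ, i.e. h = Δ (ρ_m − ρ_c)/ρ_m.
h = 15.1 km × 490/3240 = 2.28 km.

2.28 km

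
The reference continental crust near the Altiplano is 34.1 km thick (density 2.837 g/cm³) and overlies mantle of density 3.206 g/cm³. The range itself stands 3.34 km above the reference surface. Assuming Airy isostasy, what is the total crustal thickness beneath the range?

63.1 km

Root depth r = h ρ_c / (ρ_m − ρ_c) = 3.34 km × 2.837 / 0.369 = 25.68 km.
Total thickness = T + h + r = 34.1 km + 3.34 km + 25.68 km = 63.1 km.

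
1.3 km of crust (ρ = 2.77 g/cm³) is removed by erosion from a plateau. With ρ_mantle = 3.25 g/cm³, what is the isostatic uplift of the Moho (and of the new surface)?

1.11 km

Unloading: uplift u = e ρ_c/ρ_m = 1.3 km × 2.77/3.25 = 1.11 km.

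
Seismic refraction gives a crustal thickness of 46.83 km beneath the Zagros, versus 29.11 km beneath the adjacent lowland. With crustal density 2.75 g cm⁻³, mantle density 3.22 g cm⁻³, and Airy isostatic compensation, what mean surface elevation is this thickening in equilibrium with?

2.59 km

Excess crust Δ = 46.83 km − 29.11 km = 17.72 km, split between elevation h and root r with h + r = Δ.
Airy balance ρ_c h = (ρ_m − ρ_c) r gives r = h ρ_c/(ρ_m − ρ_c), so h (1 + ρ_c/(ρ_m − ρ_c)) = Δ, i.e. h = Δ (ρ_m − ρ_c)/ρ_m.
h = 17.72 km × 0.47/3.22 = 2.59 km.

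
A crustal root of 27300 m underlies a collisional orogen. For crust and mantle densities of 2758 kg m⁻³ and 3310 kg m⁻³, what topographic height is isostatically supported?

5460 m

Equating mass per unit area of the two columns: ρ_c h = (ρ_m − ρ_c) r.
h = r (ρ_m − ρ_c) / ρ_c = 27300 m × (3310 − 2758) / 2758 = 5460 m.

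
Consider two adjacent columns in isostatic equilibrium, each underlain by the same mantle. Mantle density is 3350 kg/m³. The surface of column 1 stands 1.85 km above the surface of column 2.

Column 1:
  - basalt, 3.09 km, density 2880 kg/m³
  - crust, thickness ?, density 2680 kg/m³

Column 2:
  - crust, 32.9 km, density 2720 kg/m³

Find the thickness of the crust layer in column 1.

38 km

Take the compensation level at the base of the deeper column (depth z_c below the surface of column 1) and equate Σ ρ_i t_i down to z_c; mantle fills any gap and the z_c terms cancel.
Column 1: 3.09×2880 + x×2680 + (z_c − 3.09 − x)×3350
Column 2: 1.85×0 + 32.9×2720 + (z_c − 1.85 − 32.9)×3350
The z_c×3350 term appears on both sides and cancels. Collect the known terms of each column as K = Σ(ρt)_known − 3350 × (depth of known layers): K_1 = 8899.2 − 3350×3.09 = −1452.3; K_2 = 89488 − 3350×(1.85 + 32.9) = −26924.5.
Balance: K_1 − x×(3350 − 2680) = K_2, so x = (K_1 − K_2)/(3350 − 2680) = 25472.2/670 = 38 km.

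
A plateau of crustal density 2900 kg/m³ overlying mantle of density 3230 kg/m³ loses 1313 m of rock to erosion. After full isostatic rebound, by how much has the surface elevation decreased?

134 m

Rebound u = e ρ_c/ρ_m = 1313 m × 2900/3230 = 1179 m.
Net surface drop = e − u = 1313 m − 1179 m = e (ρ_m − ρ_c)/ρ_m = 134 m.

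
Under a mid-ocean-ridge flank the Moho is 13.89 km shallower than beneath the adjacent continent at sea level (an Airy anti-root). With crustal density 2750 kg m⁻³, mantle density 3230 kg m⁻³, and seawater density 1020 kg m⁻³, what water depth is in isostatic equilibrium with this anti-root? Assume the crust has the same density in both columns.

Replacing a thickness d of crust by seawater at the top must be balanced by replacing crust with mantle at the base: d (ρ_c − ρ_w) = a (ρ_m − ρ_c).
d = a (ρ_m − ρ_c)/(ρ_c − ρ_w) = 13.89 km × 480/1730 = 3.85 km.

3.85 km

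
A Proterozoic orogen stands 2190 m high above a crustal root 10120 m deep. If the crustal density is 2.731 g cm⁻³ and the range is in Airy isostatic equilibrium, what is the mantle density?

Airy balance: ρ_c h = (ρ_m − ρ_c) r → ρ_m = ρ_c (1 + h/r).
ρ_m = 2.731 × (1 + 2190 m/10120 m) = 3.32 g cm⁻³.

3.32 g cm⁻³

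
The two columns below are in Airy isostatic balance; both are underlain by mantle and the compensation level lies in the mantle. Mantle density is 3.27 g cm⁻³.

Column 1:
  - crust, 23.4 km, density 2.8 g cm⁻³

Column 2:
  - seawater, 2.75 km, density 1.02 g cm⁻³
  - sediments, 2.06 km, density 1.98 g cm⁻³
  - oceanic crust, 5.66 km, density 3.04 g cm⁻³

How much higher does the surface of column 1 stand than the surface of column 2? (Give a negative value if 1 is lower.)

0.26 km

For any compensation level in the mantle, the mantle terms cancel and isostasy reduces to e = (Σt_1 − Σt_2) − (Σ(ρt)_1 − Σ(ρt)_2) / ρ_m.
Σt_1 = 23.4 km; Σt_2 = 10.47 km; Σ(ρt)_1 = 65.52; Σ(ρt)_2 = 24.0902 (in km·g cm⁻³).
e = (23.4 − 10.47) − (65.52 − 24.0902) / 3.27 = 0.26 km.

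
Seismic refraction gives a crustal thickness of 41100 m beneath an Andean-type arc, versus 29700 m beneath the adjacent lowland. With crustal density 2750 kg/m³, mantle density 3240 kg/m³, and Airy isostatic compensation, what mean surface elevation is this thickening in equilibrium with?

Excess crust Δ = 41100 m − 29700 m = 11400 m, split between elevation h and root r with h + r = Δ.
Airy balance ρ_c h = (ρ_m − ρ_c) r gives r = h ρ_c/(ρ_m − ρ_c), so h (1 + ρ_c/(ρ_m − ρ_c)) = Δ, i.e. h = Δ (ρ_m − ρ_c)/ρ_m.
h = 11400 m × 490/3240 = 1720 m.

1720 m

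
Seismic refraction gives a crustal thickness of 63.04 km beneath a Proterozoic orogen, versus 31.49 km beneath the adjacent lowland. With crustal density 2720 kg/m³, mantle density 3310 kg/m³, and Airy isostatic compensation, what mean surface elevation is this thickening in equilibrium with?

Excess crust Δ = 63.04 km − 31.49 km = 31.55 km, split between elevation h and root r with h + r = Δ.
Airy balance ρ_c h = (ρ_m − ρ_c) r gives r = h ρ_c/(ρ_m − ρ_c), so h (1 + ρ_c/(ρ_m − ρ_c)) = Δ, i.e. h = Δ (ρ_m − ρ_c)/ρ_m.
h = 31.55 km × 590/3310 = 5.62 km.

5.62 km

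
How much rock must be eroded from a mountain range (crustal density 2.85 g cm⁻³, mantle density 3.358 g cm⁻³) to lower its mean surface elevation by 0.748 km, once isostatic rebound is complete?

Net drop Δ = e − u = e − e ρ_c/ρ_m = e (ρ_m − ρ_c)/ρ_m.
e = Δ ρ_m/(ρ_m − ρ_c) = 0.748 km × 3.358/0.508 = 4.94 km.

4.94 km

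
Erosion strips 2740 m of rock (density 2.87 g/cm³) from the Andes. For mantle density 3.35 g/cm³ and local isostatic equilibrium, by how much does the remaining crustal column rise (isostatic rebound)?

2350 m

Unloading: uplift u = e ρ_c/ρ_m = 2740 m × 2.87/3.35 = 2350 m.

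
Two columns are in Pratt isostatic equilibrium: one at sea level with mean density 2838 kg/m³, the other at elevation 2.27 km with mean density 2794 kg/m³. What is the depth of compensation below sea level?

ρ_ref D = ρ (D + h) → D (ρ_ref − ρ) = ρ h.
D = ρ h/(ρ_ref − ρ) = 2794 × 2.27 km/(2838 − 2794) = 144 km.

144 km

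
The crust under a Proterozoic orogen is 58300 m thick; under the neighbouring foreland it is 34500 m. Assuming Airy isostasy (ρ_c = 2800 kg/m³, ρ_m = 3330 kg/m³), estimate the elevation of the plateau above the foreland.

3790 m

Excess crust Δ = 58300 m − 34500 m = 23800 m, split between elevation h and root r with h + r = Δ.
Airy balance ρ_c h = (ρ_m − ρ_c) r gives r = h ρ_c/(ρ_m − ρ_c), so h (1 + ρ_c/(ρ_m − ρ_c)) = Δ, i.e. h = Δ (ρ_m − ρ_c)/ρ_m.
h = 23800 m × 530/3330 = 3790 m.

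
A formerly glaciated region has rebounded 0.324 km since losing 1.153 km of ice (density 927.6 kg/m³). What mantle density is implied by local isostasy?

ρ_m = ρ_ice t / u = 927.6 × 1.153 km/0.324 km = 3300 kg/m³.

3300 kg/m³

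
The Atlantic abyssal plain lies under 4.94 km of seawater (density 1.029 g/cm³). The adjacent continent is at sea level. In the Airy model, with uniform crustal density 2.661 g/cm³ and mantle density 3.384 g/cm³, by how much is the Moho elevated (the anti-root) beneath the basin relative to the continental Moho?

By Archimedes' principle applied to the lithosphere: replacing crust with seawater at the top is compensated by replacing crust with mantle at the base: d (ρ_c − ρ_w) = a (ρ_m − ρ_c).
a = d (ρ_c − ρ_w)/(ρ_m − ρ_c) = 4.94 km × 1.632/0.723 = 11.2 km.

11.2 km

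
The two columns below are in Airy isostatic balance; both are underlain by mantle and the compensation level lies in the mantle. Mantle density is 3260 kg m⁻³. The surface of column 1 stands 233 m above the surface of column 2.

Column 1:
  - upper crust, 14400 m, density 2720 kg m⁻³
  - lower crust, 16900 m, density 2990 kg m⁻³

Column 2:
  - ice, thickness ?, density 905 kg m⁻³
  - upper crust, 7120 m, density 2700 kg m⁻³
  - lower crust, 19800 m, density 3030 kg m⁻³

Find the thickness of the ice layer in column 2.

1290 m

Take the compensation level at the base of the deeper column (depth z_c below the surface of column 1) and equate Σ ρ_i t_i down to z_c; mantle fills any gap and the z_c terms cancel.
Column 1: 14400×2720 + 16900×2990 + (z_c − 31300)×3260
Column 2: 233×0 + x×905 + 7120×2700 + 19800×3030 + (z_c − 233 − 26920 − x)×3260
The z_c×3260 term appears on both sides and cancels. Collect the known terms of each column as K = Σ(ρt)_known − 3260 × (depth of known layers): K_1 = 89699000 − 3260×31300 = −12339000; K_2 = 79218000 − 3260×(233 + 26920) = −9300780.
Balance: K_1 = K_2 − x×(3260 − 905), so x = (K_2 − K_1)/(3260 − 905) = 3038220/2355 = 1290 m.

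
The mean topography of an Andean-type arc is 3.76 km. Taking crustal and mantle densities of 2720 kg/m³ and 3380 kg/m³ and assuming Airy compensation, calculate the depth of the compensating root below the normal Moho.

15.5 km

In Airy isostatic equilibrium: the weight of the topography is balanced by the buoyancy of the root, ρ_c h = (ρ_m − ρ_c) r.
r = h · ρ_c / (ρ_m − ρ_c) = 3.76 km × 2720 / (3380 − 2720) = 15.5 km.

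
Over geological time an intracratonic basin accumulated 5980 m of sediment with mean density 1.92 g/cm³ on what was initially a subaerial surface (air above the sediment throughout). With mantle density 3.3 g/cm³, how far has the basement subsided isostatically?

3480 m

Subaerial load: s = t ρ_sed / ρ_m = 5980 m × 1.92/3.3 = 3480 m.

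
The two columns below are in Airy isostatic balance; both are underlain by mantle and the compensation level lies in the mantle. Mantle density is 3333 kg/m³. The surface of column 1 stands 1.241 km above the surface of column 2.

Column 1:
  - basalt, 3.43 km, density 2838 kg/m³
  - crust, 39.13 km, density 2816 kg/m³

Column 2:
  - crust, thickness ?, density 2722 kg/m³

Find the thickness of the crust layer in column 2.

29.1 km

Take the compensation level at the base of the deeper column (depth z_c below the surface of column 1) and equate Σ ρ_i t_i down to z_c; mantle fills any gap and the z_c terms cancel.
Column 1: 3.43×2838 + 39.13×2816 + (z_c − 42.56)×3333
Column 2: 1.241×0 + x×2722 + (z_c − 1.241 − 0 − x)×3333
The z_c×3333 term appears on both sides and cancels. Collect the known terms of each column as K = Σ(ρt)_known − 3333 × (depth of known layers): K_1 = 119924.42 − 3333×42.56 = −21928.06; K_2 = 0 − 3333×(1.241 + 0) = −4136.253.
Balance: K_1 = K_2 − x×(3333 − 2722), so x = (K_2 − K_1)/(3333 − 2722) = 17791.8/611 = 29.1 km.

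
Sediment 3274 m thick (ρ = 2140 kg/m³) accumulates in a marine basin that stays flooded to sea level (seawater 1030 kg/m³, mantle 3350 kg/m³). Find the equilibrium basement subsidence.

Submarine loading: the sediment displaces seawater, and the subsidence is in turn flooded, so s (ρ_m − ρ_w) = t (ρ_sed − ρ_w).
s = 3274 m × (2140 − 1030) / (3350 − 1030) = 1570 m.

1570 m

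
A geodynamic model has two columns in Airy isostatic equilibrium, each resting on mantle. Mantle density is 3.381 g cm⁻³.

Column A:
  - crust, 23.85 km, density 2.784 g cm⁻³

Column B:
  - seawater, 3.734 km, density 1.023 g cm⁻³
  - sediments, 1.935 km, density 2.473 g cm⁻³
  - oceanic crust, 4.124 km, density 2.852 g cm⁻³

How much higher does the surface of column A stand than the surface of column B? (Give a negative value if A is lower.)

For any compensation level in the mantle, the mantle terms cancel and isostasy reduces to e = (Σt_A − Σt_B) − (Σ(ρt)_A − Σ(ρt)_B) / ρ_m.
Σt_A = 23.85 km; Σt_B = 9.793 km; Σ(ρt)_A = 66.3984; Σ(ρt)_B = 20.366785 (in km·g cm⁻³).
e = (23.85 − 9.793) − (66.3984 − 20.366785) / 3.381 = 0.442 km.

0.442 km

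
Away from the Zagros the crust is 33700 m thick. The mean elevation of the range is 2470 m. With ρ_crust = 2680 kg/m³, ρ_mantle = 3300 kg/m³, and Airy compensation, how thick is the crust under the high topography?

Root depth r = h ρ_c / (ρ_m − ρ_c) = 2470 m × 2680 / 620 = 10680 m.
Total thickness = T + h + r = 33700 m + 2470 m + 10680 m = 46800 m.

46800 m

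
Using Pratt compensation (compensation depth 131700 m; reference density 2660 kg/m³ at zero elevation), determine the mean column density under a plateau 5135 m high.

Pratt balance: ρ_ref D = ρ (D + h).
ρ = ρ_ref D/(D + h) = 2660 × 131700 m/(131700 m + 5135 m) = 2560 kg/m³.

2560 kg/m³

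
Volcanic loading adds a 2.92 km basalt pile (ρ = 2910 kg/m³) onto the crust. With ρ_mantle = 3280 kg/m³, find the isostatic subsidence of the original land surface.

2.59 km

Subaerial loading: s = t ρ_load / ρ_m.
s = 2.92 km × 2910/3280 = 2.59 km.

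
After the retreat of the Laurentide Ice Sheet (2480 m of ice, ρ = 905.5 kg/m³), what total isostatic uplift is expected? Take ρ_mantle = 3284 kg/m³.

Removing the load lets mantle flow back in; uplift u satisfies ρ_ice t = ρ_m u.
u = t ρ_ice/ρ_m = 2480 m × 905.5/3284 = 684 m.

684 m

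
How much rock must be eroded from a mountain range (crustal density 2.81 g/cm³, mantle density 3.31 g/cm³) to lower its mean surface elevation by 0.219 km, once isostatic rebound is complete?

1.45 km

Net drop Δ = e − u = e − e ρ_c/ρ_m = e (ρ_m − ρ_c)/ρ_m.
e = Δ ρ_m/(ρ_m − ρ_c) = 0.219 km × 3.31/0.5 = 1.45 km.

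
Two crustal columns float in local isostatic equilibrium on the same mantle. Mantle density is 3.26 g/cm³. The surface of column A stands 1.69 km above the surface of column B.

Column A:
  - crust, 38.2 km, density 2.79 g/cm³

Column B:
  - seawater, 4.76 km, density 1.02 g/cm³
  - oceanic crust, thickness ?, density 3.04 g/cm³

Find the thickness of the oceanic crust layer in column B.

8.1 km

Take the compensation level at the base of the deeper column (depth z_c below the surface of column A) and equate Σ ρ_i t_i down to z_c; mantle fills any gap and the z_c terms cancel.
Column A: 38.2×2.79 + (z_c − 38.2)×3.26
Column B: 1.69×0 + 4.76×1.02 + x×3.04 + (z_c − 1.69 − 4.76 − x)×3.26
The z_c×3.26 term appears on both sides and cancels. Collect the known terms of each column as K = Σ(ρt)_known − 3.26 × (depth of known layers): K_A = 106.578 − 3.26×38.2 = −17.954; K_B = 4.8552 − 3.26×(1.69 + 4.76) = −16.1718.
Balance: K_A = K_B − x×(3.26 − 3.04), so x = (K_B − K_A)/(3.26 − 3.04) = 1.7822/0.22 = 8.1 km.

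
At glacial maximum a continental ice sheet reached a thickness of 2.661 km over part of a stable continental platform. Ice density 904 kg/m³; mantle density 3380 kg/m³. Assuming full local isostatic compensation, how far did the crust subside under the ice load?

0.712 km

In Airy isostatic equilibrium: the ice load ρ_ice t is balanced by mantle displaced below, ρ_m s.
s = t ρ_ice / ρ_m = 2.661 km × 904/3380 = 0.712 km.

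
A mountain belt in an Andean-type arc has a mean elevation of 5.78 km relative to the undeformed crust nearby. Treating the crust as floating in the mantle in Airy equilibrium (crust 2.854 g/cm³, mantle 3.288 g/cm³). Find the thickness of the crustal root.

38 km

In Airy isostatic equilibrium: the weight of the topography is balanced by the buoyancy of the root, ρ_c h = (ρ_m − ρ_c) r.
r = h · ρ_c / (ρ_m − ρ_c) = 5.78 km × 2.854 / (3.288 − 2.854) = 38 km.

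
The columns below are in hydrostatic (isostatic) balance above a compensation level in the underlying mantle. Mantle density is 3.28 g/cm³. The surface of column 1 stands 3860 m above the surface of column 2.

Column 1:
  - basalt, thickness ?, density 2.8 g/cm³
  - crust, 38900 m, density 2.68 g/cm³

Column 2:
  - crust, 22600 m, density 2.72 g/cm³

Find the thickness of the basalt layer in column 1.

4120 m

Take the compensation level at the base of the deeper column (depth z_c below the surface of column 1) and equate Σ ρ_i t_i down to z_c; mantle fills any gap and the z_c terms cancel.
Column 1: x×2.8 + 38900×2.68 + (z_c − 38900 − x)×3.28
Column 2: 3860×0 + 22600×2.72 + (z_c − 3860 − 22600)×3.28
The z_c×3.28 term appears on both sides and cancels. Collect the known terms of each column as K = Σ(ρt)_known − 3.28 × (depth of known layers): K_1 = 104252 − 3.28×38900 = −23340; K_2 = 61472 − 3.28×(3860 + 22600) = −25316.8.
Balance: K_1 − x×(3.28 − 2.8) = K_2, so x = (K_1 − K_2)/(3.28 − 2.8) = 1976.8/0.48 = 4120 m.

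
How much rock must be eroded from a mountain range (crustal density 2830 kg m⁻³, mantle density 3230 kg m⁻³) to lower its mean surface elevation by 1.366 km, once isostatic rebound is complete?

Net drop Δ = e − u = e − e ρ_c/ρ_m = e (ρ_m − ρ_c)/ρ_m.
e = Δ ρ_m/(ρ_m − ρ_c) = 1.366 km × 3230/400 = 11 km.

11 km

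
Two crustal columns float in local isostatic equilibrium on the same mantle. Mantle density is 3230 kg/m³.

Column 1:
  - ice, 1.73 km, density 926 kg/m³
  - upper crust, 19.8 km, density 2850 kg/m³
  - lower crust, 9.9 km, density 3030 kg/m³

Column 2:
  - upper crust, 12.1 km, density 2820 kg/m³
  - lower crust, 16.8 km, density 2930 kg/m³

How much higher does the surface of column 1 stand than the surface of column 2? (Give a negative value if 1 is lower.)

1.08 km

For any compensation level in the mantle, the mantle terms cancel and isostasy reduces to e = (Σt_1 − Σt_2) − (Σ(ρt)_1 − Σ(ρt)_2) / ρ_m.
Σt_1 = 31.43 km; Σt_2 = 28.9 km; Σ(ρt)_1 = 88028.98; Σ(ρt)_2 = 83346 (in km·kg/m³).
e = (31.43 − 28.9) − (88028.98 − 83346) / 3230 = 1.08 km.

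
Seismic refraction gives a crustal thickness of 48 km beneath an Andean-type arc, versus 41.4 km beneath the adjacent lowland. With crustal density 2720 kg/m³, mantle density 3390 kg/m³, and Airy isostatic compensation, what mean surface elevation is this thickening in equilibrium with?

1.3 km

Excess crust Δ = 48 km − 41.4 km = 6.6 km, split between elevation h and root r with h + r = Δ.
Airy balance ρ_c h = (ρ_m − ρ_c) r gives r = h ρ_c/(ρ_m − ρ_c), so h (1 + ρ_c/(ρ_m − ρ_c)) = Δ, i.e. h = Δ (ρ_m − ρ_c)/ρ_m.
h = 6.6 km × 670/3390 = 1.3 km.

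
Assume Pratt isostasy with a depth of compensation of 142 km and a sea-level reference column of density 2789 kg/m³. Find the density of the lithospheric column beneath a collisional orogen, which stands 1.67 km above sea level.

Pratt balance: ρ_ref D = ρ (D + h).
ρ = ρ_ref D/(D + h) = 2789 × 142 km/(142 km + 1.67 km) = 2760 kg/m³.

2760 kg/m³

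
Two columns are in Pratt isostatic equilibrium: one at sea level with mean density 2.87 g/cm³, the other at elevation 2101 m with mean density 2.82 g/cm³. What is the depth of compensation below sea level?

ρ_ref D = ρ (D + h) → D (ρ_ref − ρ) = ρ h.
D = ρ h/(ρ_ref − ρ) = 2.82 × 2101 m/(2.87 − 2.82) = 118000 m.

118000 m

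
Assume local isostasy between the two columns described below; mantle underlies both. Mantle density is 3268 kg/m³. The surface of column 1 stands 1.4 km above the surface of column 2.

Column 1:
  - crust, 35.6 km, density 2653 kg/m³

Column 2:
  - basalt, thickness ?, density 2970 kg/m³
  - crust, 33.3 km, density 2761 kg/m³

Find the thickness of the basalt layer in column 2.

Take the compensation level at the base of the deeper column (depth z_c below the surface of column 1) and equate Σ ρ_i t_i down to z_c; mantle fills any gap and the z_c terms cancel.
Column 1: 35.6×2653 + (z_c − 35.6)×3268
Column 2: 1.4×0 + x×2970 + 33.3×2761 + (z_c − 1.4 − 33.3 − x)×3268
The z_c×3268 term appears on both sides and cancels. Collect the known terms of each column as K = Σ(ρt)_known − 3268 × (depth of known layers): K_1 = 94446.8 − 3268×35.6 = −21894; K_2 = 91941.3 − 3268×(1.4 + 33.3) = −21458.3.
Balance: K_1 = K_2 − x×(3268 − 2970), so x = (K_2 − K_1)/(3268 − 2970) = 435.7/298 = 1.46 km.

1.46 km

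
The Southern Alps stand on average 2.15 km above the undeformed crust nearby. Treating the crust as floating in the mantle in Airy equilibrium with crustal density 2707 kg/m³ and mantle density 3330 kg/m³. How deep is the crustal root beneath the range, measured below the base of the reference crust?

9.34 km

In Airy isostatic equilibrium: the weight of the topography is balanced by the buoyancy of the root, ρ_c h = (ρ_m − ρ_c) r.
r = h · ρ_c / (ρ_m − ρ_c) = 2.15 km × 2707 / (3330 − 2707) = 9.34 km.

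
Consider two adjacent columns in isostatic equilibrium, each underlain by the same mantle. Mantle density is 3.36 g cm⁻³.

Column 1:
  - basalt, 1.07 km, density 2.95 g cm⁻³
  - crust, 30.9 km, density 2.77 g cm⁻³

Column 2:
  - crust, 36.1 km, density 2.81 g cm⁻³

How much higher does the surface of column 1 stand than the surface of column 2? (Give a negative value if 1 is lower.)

−0.353 km

For any compensation level in the mantle, the mantle terms cancel and isostasy reduces to e = (Σt_1 − Σt_2) − (Σ(ρt)_1 − Σ(ρt)_2) / ρ_m.
Σt_1 = 31.97 km; Σt_2 = 36.1 km; Σ(ρt)_1 = 88.7495; Σ(ρt)_2 = 101.441 (in km·g cm⁻³).
e = (31.97 − 36.1) − (88.7495 − 101.441) / 3.36 = −0.353 km.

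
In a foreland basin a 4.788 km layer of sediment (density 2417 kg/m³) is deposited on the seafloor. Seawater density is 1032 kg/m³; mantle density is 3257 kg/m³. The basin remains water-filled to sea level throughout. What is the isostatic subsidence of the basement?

Submarine loading: the sediment displaces seawater, and the subsidence is in turn flooded, so s (ρ_m − ρ_w) = t (ρ_sed − ρ_w).
s = 4.788 km × (2417 − 1032) / (3257 − 1032) = 2.98 km.

2.98 km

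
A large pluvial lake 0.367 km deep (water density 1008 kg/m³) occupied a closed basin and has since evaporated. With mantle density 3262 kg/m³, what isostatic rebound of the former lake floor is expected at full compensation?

0.113 km

u = d ρ_w/ρ_m = 0.367 km × 1008/3262 = 0.113 km.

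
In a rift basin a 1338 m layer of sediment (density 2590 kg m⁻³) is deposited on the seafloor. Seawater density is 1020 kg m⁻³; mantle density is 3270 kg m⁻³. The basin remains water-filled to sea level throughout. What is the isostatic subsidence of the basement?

Submarine loading: the sediment displaces seawater, and the subsidence is in turn flooded, so s (ρ_m − ρ_w) = t (ρ_sed − ρ_w).
s = 1338 m × (2590 − 1020) / (3270 − 1020) = 934 m.

934 m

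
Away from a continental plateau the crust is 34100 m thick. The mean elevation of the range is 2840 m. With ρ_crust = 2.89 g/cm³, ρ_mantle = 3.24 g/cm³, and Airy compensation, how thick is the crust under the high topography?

60400 m

Root depth r = h ρ_c / (ρ_m − ρ_c) = 2840 m × 2.89 / 0.35 = 23450 m.
Total thickness = T + h + r = 34100 m + 2840 m + 23450 m = 60400 m.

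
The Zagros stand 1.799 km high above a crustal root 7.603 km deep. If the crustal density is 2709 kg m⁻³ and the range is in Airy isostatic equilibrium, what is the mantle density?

3350 kg m⁻³

Airy balance: ρ_c h = (ρ_m − ρ_c) r → ρ_m = ρ_c (1 + h/r).
ρ_m = 2709 × (1 + 1.799 km/7.603 km) = 3350 kg m⁻³.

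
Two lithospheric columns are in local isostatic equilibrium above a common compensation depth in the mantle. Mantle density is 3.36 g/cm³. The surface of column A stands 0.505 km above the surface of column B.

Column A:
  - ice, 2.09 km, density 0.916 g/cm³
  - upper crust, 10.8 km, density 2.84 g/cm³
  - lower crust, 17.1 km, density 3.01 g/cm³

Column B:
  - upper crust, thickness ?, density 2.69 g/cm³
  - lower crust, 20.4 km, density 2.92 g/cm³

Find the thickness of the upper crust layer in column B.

9.01 km

Take the compensation level at the base of the deeper column (depth z_c below the surface of column A) and equate Σ ρ_i t_i down to z_c; mantle fills any gap and the z_c terms cancel.
Column A: 2.09×0.916 + 10.8×2.84 + 17.1×3.01 + (z_c − 29.99)×3.36
Column B: 0.505×0 + x×2.69 + 20.4×2.92 + (z_c − 0.505 − 20.4 − x)×3.36
The z_c×3.36 term appears on both sides and cancels. Collect the known terms of each column as K = Σ(ρt)_known − 3.36 × (depth of known layers): K_A = 84.05744 − 3.36×29.99 = −16.70896; K_B = 59.568 − 3.36×(0.505 + 20.4) = −10.6728.
Balance: K_A = K_B − x×(3.36 − 2.69), so x = (K_B − K_A)/(3.36 − 2.69) = 6.03616/0.67 = 9.01 km.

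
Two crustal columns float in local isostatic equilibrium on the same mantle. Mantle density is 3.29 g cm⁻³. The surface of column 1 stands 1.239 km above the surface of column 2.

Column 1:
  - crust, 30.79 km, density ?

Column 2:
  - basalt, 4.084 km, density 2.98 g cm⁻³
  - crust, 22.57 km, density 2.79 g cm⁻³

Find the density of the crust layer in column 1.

2.75 g cm⁻³

Take the compensation level at the base of the deeper column (depth z_c below the surface of column 1) and equate Σ ρ_i t_i down to z_c; mantle fills any gap and the z_c terms cancel.
Column 1: 30.79×ρ + (z_c − 30.79)×3.29
Column 2: 1.239×0 + 4.084×2.98 + 22.57×2.79 + (z_c − 1.239 − 26.654)×3.29
The z_c×3.29 term appears on both sides and cancels. Collect the known terms of each column as K = Σ(ρt)_known − 3.29 × (depth of known layers): K_1 = 0 − 3.29×30.79 = −101.2991; K_2 = 75.14062 − 3.29×(1.239 + 26.654) = −16.62735.
Balance: K_1 + 30.79×ρ = K_2, so ρ = (K_2 − K_1)/30.79 = 84.6718/30.79 = 2.75 g cm⁻³.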